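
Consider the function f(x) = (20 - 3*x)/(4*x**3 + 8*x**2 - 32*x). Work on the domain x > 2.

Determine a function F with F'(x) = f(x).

Factor the denominator (4*x*(x - 2)*(x + 4)) and decompose: f = 1/(3*(x + 4)) + 7/(24*(x - 2)) - 5/(8*x); each piece integrates to a log, atan, or power term.
Check: d/dx[-5*log(x)/8 + 7*log(x - 2)/24 + log(x + 4)/3] = (20 - 3*x)/(4*x**3 + 8*x**2 - 32*x) = f(x).

An antiderivative is F(x) = -5*log(x)/8 + 7*log(x - 2)/24 + log(x + 4)/3.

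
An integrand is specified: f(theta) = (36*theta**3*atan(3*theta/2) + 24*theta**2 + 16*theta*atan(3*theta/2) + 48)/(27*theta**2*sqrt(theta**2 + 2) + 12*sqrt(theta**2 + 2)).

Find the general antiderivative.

F(theta) = 4*sqrt(theta**2 + 2)*atan(3*theta/2)/3 + C

f has the shape u'v + uv' for u = 4*sqrt(theta**2 + 2)/3 and v = atan(3*theta/2) — it is the derivative of the product u*v.
Check: d/dtheta[4*sqrt(theta**2 + 2)*atan(3*theta/2)/3] = (36*theta**3*atan(3*theta/2) + 24*theta**2 + 16*theta*atan(3*theta/2) + 48)/(27*theta**2*sqrt(theta**2 + 2) + 12*sqrt(theta**2 + 2)) = f(theta).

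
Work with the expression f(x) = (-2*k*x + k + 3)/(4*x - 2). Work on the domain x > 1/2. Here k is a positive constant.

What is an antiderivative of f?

Since d/dx undoes antidifferentiation here, F'(x) = f(x) is required of F(x).
Check: d/dx[-k*x/2 + 3*log(2*x - 1)/4] = (-2*k*x + k + 3)/(4*x - 2) = f(x).

An antiderivative is F(x) = -k*x/2 + 3*log(2*x - 1)/4.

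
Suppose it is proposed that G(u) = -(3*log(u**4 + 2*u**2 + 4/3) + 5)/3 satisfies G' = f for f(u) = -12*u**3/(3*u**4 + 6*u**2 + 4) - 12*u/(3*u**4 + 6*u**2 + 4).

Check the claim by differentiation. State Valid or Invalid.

Valid - differentiating G returns exactly f.

d/du[G] = (-12*u**3 - 12*u)/(3*u**4 + 6*u**2 + 4)
This equals f(u) exactly, so the claim holds.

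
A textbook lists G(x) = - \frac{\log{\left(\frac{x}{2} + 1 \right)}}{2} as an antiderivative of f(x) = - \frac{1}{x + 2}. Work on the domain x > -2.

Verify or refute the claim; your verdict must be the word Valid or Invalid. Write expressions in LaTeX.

Invalid: d/dx[G] - f = \frac{1}{2 x + 4}, which is not 0.

d/dx[G] = - \frac{1}{2 x + 4}
d/dx[G] - f(x) = \frac{1}{2 x + 4} != 0.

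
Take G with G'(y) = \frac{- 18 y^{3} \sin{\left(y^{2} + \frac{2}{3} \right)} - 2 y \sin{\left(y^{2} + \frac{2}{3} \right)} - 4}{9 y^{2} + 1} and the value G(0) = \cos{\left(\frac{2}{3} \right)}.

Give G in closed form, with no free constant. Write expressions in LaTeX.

The proposed G(y) is checked by its d/dy: the result must match the given G'(y).
A general antiderivative is \cos{\left(y^{2} + \frac{2}{3} \right)} - \frac{4 \operatorname{atan}{\left(3 y \right)}}{3} + C.
The condition gives C = \cos{\left(\frac{2}{3} \right)} - (\cos{\left(\frac{2}{3} \right)}) = 0.
So G(y) = \frac{3 \cos{\left(y^{2} + \frac{2}{3} \right)} - 4 \operatorname{atan}{\left(3 y \right)}}{3}.
Check: d/dy[\frac{3 \cos{\left(y^{2} + \frac{2}{3} \right)} - 4 \operatorname{atan}{\left(3 y \right)}}{3}] = \frac{- 18 y^{3} \sin{\left(y^{2} + \frac{2}{3} \right)} - 2 y \sin{\left(y^{2} + \frac{2}{3} \right)} - 4}{9 y^{2} + 1} = G'(y).

G(y) = \frac{3 \cos{\left(y^{2} + \frac{2}{3} \right)} - 4 \operatorname{atan}{\left(3 y \right)}}{3}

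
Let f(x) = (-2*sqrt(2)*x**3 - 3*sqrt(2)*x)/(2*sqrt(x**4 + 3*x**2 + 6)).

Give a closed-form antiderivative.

An antiderivative is F(x) = -sqrt(x**4/2 + 3*x**2/2 + 3).

f matches the chain-rule pattern g'(h)*h' with inner function h(x) = x**4/2 + 3*x**2/2 + 3; substituting u = h(x) collapses the integral.
Check: d/dx[-sqrt(x**4/2 + 3*x**2/2 + 3)] = (-2*sqrt(2)*x**3 - 3*sqrt(2)*x)/(2*sqrt(x**4 + 3*x**2 + 6)) = f(x).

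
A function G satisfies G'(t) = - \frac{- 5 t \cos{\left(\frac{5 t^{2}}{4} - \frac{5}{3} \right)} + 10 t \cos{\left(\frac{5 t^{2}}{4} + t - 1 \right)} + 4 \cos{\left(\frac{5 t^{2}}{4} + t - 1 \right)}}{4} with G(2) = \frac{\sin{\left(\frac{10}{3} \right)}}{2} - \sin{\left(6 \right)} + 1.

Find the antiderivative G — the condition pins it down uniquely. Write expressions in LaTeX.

G(t) = - \frac{- \sin{\left(\frac{5 t^{2}}{4} - \frac{5}{3} \right)} + 2 \sin{\left(\frac{5 t^{2}}{4} + t - 1 \right)} - 2}{2}

Any candidate G(t) must reproduce the stated G'(t) exactly.
A general antiderivative is \frac{\sin{\left(\frac{5 t^{2}}{4} - \frac{5}{3} \right)}}{2} - \sin{\left(\frac{5 t^{2}}{4} + t - 1 \right)} + C.
The condition gives C = \frac{\sin{\left(\frac{10}{3} \right)}}{2} - \sin{\left(6 \right)} + 1 - (\frac{\sin{\left(\frac{10}{3} \right)}}{2} - \sin{\left(6 \right)}) = 1.
So G(t) = - \frac{- \sin{\left(\frac{5 t^{2}}{4} - \frac{5}{3} \right)} + 2 \sin{\left(\frac{5 t^{2}}{4} + t - 1 \right)} - 2}{2}.
Check: d/dt[- \frac{- \sin{\left(\frac{5 t^{2}}{4} - \frac{5}{3} \right)} + 2 \sin{\left(\frac{5 t^{2}}{4} + t - 1 \right)} - 2}{2}] = \frac{5 t \cos{\left(\frac{5 t^{2}}{4} - \frac{5}{3} \right)}}{4} - \frac{5 t \cos{\left(\frac{5 t^{2}}{4} + t - 1 \right)}}{2} - \cos{\left(\frac{5 t^{2}}{4} + t - 1 \right)}, which equals G'(t).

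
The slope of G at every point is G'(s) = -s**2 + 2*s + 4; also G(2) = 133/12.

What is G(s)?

The integrand splits into summands that can be handled one at a time.
A general antiderivative is -s**3/3 + s**2 + 4*s + 3/4 + C.
The condition gives C = 133/12 - (121/12) = 1.
So G(s) = -s**3/3 + s**2 + 4*s + 7/4.
Check: d/ds[-s**3/3 + s**2 + 4*s + 7/4] = -s**2 + 2*s + 4 = G'(s).

G(s) = -s**3/3 + s**2 + 4*s + 7/4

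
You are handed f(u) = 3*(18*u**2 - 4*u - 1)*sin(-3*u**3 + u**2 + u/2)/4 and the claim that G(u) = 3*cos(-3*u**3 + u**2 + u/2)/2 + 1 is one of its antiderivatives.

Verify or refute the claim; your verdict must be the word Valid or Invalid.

Valid - the claim checks out under differentiation.

d/du[G] = 27*u**2*sin(-3*u**3 + u**2 + u/2)/2 - 3*u*sin(-3*u**3 + u**2 + u/2) - 3*sin(-3*u**3 + u**2 + u/2)/4
This equals f(u) exactly, so the claim holds.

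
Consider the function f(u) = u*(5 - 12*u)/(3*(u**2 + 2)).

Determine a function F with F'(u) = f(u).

An antiderivative is F(u) = -4*u + 5*log(u**2 + 2)/6 + 4*sqrt(2)*atan(sqrt(2)*u/2).

Check any antiderivative F(u) by computing F'(u) and comparing it with f(u).
Check: d/du[-4*u + 5*log(u**2 + 2)/6 + 4*sqrt(2)*atan(sqrt(2)*u/2)] = (-12*u**2 + 5*u)/(3*u**2 + 6), which equals f(u).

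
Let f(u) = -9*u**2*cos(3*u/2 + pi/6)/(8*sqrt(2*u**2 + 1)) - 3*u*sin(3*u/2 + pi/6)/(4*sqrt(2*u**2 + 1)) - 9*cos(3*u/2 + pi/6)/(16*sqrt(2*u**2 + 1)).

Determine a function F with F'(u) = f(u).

An antiderivative is F(u) = -3*sqrt(2*u**2 + 1)*sin(3*u/2 + pi/6)/8.

Recognize the product-rule pattern: f = v'r + vr' with v = -3*sqrt(2*u**2 + 1)/8, r = sin(3*u/2 + pi/6), so integration by parts undoes it.
Check: d/du[-3*sqrt(2*u**2 + 1)*sin(3*u/2 + pi/6)/8] = (-18*u**2*cos(3*u/2 + pi/6) - 12*u*sin(3*u/2 + pi/6) - 9*cos(3*u/2 + pi/6))/(16*sqrt(2*u**2 + 1)), which equals f(u).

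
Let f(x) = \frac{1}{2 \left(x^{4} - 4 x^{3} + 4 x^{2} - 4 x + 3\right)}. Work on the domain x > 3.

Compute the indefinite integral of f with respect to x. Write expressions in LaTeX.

F(x) = \frac{\log{\left(x - 3 \right)} - 5 \log{\left(x - 1 \right)} + 2 \log{\left(x^{2} + 1 \right)} + 2 \operatorname{atan}{\left(x \right)}}{40} + C

Factor the denominator (2 \left(x - 3\right) \left(x - 1\right) \left(x^{2} + 1\right)) and decompose: f = \frac{2 x + 1}{20 \left(x^{2} + 1\right)} - \frac{1}{8 \left(x - 1\right)} + \frac{1}{40 \left(x - 3\right)}; each piece integrates to a log, atan, or power term.
Check: d/dx[\frac{\log{\left(x - 3 \right)} - 5 \log{\left(x - 1 \right)} + 2 \log{\left(x^{2} + 1 \right)} + 2 \operatorname{atan}{\left(x \right)}}{40}] = \frac{1}{2 x^{4} - 8 x^{3} + 8 x^{2} - 8 x + 6}, which equals f(x).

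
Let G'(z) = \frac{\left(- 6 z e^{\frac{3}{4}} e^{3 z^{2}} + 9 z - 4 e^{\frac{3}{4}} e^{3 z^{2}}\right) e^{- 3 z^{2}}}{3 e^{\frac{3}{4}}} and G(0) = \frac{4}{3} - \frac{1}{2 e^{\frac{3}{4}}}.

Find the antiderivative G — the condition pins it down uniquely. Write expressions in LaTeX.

Since d/dz undoes antidifferentiation here, G(z) must give back the stated G'(z).
A general antiderivative is - z^{2} - \frac{4 z}{3} - \frac{e^{- 3 z^{2} - \frac{3}{4}}}{2} - \frac{2}{3} + C.
The condition gives C = \frac{4}{3} - \frac{1}{2 e^{\frac{3}{4}}} - (- \frac{2}{3} - \frac{1}{2 e^{\frac{3}{4}}}) = 2.
So G(z) = \frac{- 6 z^{2} - 8 z - 3 e^{- 3 z^{2} - \frac{3}{4}} + 8}{6}.
Check: d/dz[\frac{- 6 z^{2} - 8 z - 3 e^{- 3 z^{2} - \frac{3}{4}} + 8}{6}] = \frac{\left(- 6 z e^{\frac{3}{4}} e^{3 z^{2}} + 9 z - 4 e^{\frac{3}{4}} e^{3 z^{2}}\right) e^{- 3 z^{2}}}{3 e^{\frac{3}{4}}} = G'(z).

G(z) = \frac{- 6 z^{2} - 8 z - 3 e^{- 3 z^{2} - \frac{3}{4}} + 8}{6}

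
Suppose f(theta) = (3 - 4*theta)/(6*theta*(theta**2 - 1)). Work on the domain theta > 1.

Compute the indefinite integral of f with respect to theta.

The denominator factors as 6*theta*(theta - 1)*(theta + 1); partial fractions split f into directly integrable pieces: 7/(12*(theta + 1)) - 1/(12*(theta - 1)) - 1/(2*theta).
Check: d/dtheta[-log(theta)/2 - log(theta - 1)/12 + 7*log(theta + 1)/12] = (3 - 4*theta)/(6*theta**3 - 6*theta), which equals f(theta).

F(theta) = -log(theta)/2 - log(theta - 1)/12 + 7*log(theta + 1)/12 + C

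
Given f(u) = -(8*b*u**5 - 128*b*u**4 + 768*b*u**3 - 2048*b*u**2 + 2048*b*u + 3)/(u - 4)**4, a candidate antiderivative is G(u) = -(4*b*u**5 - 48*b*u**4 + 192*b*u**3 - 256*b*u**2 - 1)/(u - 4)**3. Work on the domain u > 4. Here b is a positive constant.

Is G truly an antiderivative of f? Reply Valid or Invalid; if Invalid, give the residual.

d/du[G] = (-8*b*u**5 + 128*b*u**4 - 768*b*u**3 + 2048*b*u**2 - 2048*b*u - 3)/(u**4 - 16*u**3 + 96*u**2 - 256*u + 256)
This equals f(u) exactly, so the claim holds.

Valid: G'(u) = f(u).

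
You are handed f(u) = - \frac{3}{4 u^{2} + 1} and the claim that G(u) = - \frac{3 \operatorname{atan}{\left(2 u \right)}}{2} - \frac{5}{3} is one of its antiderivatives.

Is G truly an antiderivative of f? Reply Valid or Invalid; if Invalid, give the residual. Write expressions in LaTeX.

d/du[G] = - \frac{3}{4 u^{2} + 1}
This equals f(u) exactly, so the claim holds.

Valid: G'(u) = f(u).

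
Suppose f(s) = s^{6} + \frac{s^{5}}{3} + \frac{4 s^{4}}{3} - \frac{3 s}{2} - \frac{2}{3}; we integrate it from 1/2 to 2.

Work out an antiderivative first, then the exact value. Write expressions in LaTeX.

Antiderivative: F(s) = \frac{s^{7}}{7} + \frac{s^{6}}{18} + \frac{4 s^{5}}{15} - \frac{3 s^{2}}{4} - \frac{2 s}{3}; value = \frac{14869}{560}

Integrate term by term and add the pieces.
F(s) = \frac{s^{7}}{7} + \frac{s^{6}}{18} + \frac{4 s^{5}}{15} - \frac{3 s^{2}}{4} - \frac{2 s}{3} is an antiderivative of f.
Check: d/ds[\frac{s^{7}}{7} + \frac{s^{6}}{18} + \frac{4 s^{5}}{15} - \frac{3 s^{2}}{4} - \frac{2 s}{3}] = s^{6} + \frac{s^{5}}{3} + \frac{4 s^{4}}{3} - \frac{3 s}{2} - \frac{2}{3} = f(s).
F(2) = \frac{8203}{315}; F(1/2) = - \frac{2573}{5040}.
Integral = F(2) - F(1/2) = \frac{14869}{560}.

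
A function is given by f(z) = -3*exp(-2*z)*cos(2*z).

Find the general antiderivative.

Check any antiderivative F(z) by computing F'(z) and comparing it with f(z).
Check: d/dz[(-3*sin(2*z) + 3*cos(2*z))*exp(-2*z)/4] = -3*exp(-2*z)*cos(2*z) = f(z).

F(z) = (-3*sin(2*z) + 3*cos(2*z))*exp(-2*z)/4 + C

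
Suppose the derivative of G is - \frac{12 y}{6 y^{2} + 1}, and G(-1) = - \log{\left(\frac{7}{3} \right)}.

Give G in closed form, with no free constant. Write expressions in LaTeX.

G(y) = - \log{\left(2 y^{2} + \frac{1}{3} \right)}

The substitution u = 2 y^{2} + \frac{1}{3} works: G'(y) is exactly (dG/du)*(du/dy) for that inner function.
A general antiderivative is - \log{\left(2 y^{2} + \frac{1}{3} \right)} + C.
The condition gives C = - \log{\left(\frac{7}{3} \right)} - (- \log{\left(\frac{7}{3} \right)}) = 0.
So G(y) = - \log{\left(2 y^{2} + \frac{1}{3} \right)}.
Check: d/dy[- \log{\left(2 y^{2} + \frac{1}{3} \right)}] = - \frac{12 y}{6 y^{2} + 1} = G'(y).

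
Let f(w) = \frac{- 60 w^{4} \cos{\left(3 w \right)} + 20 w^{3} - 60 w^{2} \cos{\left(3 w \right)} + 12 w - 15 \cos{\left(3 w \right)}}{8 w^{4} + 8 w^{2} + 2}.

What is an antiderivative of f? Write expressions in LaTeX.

An antiderivative F(w) passes only if d/dw[F] lands on f(w) exactly.
Check: d/dw[\frac{5 \left(2 w^{2} + 1\right) \log{\left(2 w^{2} + 1 \right)} - 10 \left(2 w^{2} + 1\right) \sin{\left(3 w \right)} - 1}{4 \left(2 w^{2} + 1\right)}] = \frac{- 60 w^{4} \cos{\left(3 w \right)} + 20 w^{3} - 60 w^{2} \cos{\left(3 w \right)} + 12 w - 15 \cos{\left(3 w \right)}}{8 w^{4} + 8 w^{2} + 2} = f(w).

An antiderivative is F(w) = \frac{5 \left(2 w^{2} + 1\right) \log{\left(2 w^{2} + 1 \right)} - 10 \left(2 w^{2} + 1\right) \sin{\left(3 w \right)} - 1}{4 \left(2 w^{2} + 1\right)}.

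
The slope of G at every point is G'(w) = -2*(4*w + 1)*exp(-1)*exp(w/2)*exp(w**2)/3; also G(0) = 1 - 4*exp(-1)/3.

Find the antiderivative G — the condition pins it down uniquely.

G(w) = -4*exp(-1)*exp(w/2)*exp(w**2)/3 + 1

The substitution u = w**2 + w/2 - 1 works: G'(w) is exactly (dG/du)*(du/dw) for that inner function.
A general antiderivative is -4*exp(w**2 + w/2 - 1)/3 + C.
The condition gives C = 1 - 4*exp(-1)/3 - (-4*exp(-1)/3) = 1.
So G(w) = -4*exp(-1)*exp(w/2)*exp(w**2)/3 + 1.
Check: d/dw[-4*exp(-1)*exp(w/2)*exp(w**2)/3 + 1] = (-8*w*exp(w/2)*exp(w**2) - 2*exp(w/2)*exp(w**2))*exp(-1)/3, which equals G'(w).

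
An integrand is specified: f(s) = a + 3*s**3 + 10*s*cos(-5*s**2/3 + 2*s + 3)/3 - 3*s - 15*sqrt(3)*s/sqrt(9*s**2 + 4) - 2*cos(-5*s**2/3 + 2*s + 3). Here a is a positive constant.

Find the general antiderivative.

The integrand splits into summands that can be handled one at a time.
Check: d/ds[a*s + 3*s**4/4 - 3*s**2/2 - 5*sqrt(3*s**2 + 4/3) - sin(-5*s**2/3 + 2*s + 3)] = (3*a*sqrt(9*s**2 + 4) + 9*s**3*sqrt(9*s**2 + 4) + 10*s*sqrt(9*s**2 + 4)*cos(-5*s**2/3 + 2*s + 3) - 9*s*sqrt(9*s**2 + 4) - 45*sqrt(3)*s - 6*sqrt(9*s**2 + 4)*cos(-5*s**2/3 + 2*s + 3))/(3*sqrt(9*s**2 + 4)), which equals f(s).

F(s) = a*s + 3*s**4/4 - 3*s**2/2 - 5*sqrt(3*s**2 + 4/3) - sin(-5*s**2/3 + 2*s + 3) + C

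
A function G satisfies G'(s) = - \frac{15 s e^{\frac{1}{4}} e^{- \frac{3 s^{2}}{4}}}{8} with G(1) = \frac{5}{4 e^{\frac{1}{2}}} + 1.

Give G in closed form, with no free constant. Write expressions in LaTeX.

G(s) = \frac{\left(\frac{4 e^{\frac{3 s^{2}}{4}}}{e^{\frac{1}{4}}} + 5\right) e^{\frac{1}{4}} e^{- \frac{3 s^{2}}{4}}}{4}

The substitution u = \frac{1}{4} - \frac{3 s^{2}}{4} works: G'(s) is exactly (dG/du)*(du/ds) for that inner function.
A general antiderivative is \frac{5 e^{\frac{1}{4} - \frac{3 s^{2}}{4}}}{4} + C.
The condition gives C = \frac{5}{4 e^{\frac{1}{2}}} + 1 - (\frac{5}{4 e^{\frac{1}{2}}}) = 1.
So G(s) = \frac{\left(\frac{4 e^{\frac{3 s^{2}}{4}}}{e^{\frac{1}{4}}} + 5\right) e^{\frac{1}{4}} e^{- \frac{3 s^{2}}{4}}}{4}.
Check: d/ds[\frac{\left(\frac{4 e^{\frac{3 s^{2}}{4}}}{e^{\frac{1}{4}}} + 5\right) e^{\frac{1}{4}} e^{- \frac{3 s^{2}}{4}}}{4}] = - \frac{15 s e^{\frac{1}{4}} e^{- \frac{3 s^{2}}{4}}}{8} = G'(s).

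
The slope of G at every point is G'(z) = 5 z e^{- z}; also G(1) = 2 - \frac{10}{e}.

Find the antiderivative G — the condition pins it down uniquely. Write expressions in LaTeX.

G(z) = - \left(5 z - 2 e^{z} + 5\right) e^{- z}

G'(z) has the shape u'v + uv' for u = - 5 z - 5 and v = e^{- z} — it is the derivative of the product u*v.
A general antiderivative is \left(- 5 z - 5\right) e^{- z} + C.
The condition gives C = 2 - \frac{10}{e} - (- \frac{10}{e}) = 2.
So G(z) = - \left(5 z - 2 e^{z} + 5\right) e^{- z}.
Check: d/dz[- \left(5 z - 2 e^{z} + 5\right) e^{- z}] = 5 z e^{- z} = G'(z).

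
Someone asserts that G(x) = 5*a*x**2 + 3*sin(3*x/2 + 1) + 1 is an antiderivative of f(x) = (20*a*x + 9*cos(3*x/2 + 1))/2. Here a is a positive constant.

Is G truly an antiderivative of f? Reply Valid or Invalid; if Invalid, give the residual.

Valid. The derivative of G reproduces f.

d/dx[G] = 10*a*x + 9*cos(3*x/2 + 1)/2
This equals f(x) exactly, so the claim holds.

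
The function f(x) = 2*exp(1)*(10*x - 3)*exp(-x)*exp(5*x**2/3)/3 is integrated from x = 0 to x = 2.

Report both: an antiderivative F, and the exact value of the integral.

Antiderivative: F(x) = 2*exp(1)*exp(-x)*exp(5*x**2/3); value = -2*exp(1) + 2*exp(17/3)

f matches the chain-rule pattern g'(h)*h' with inner function h(x) = 5*x**2/3 - x + 1; substituting u = h(x) collapses the integral.
F(x) = 2*exp(1)*exp(-x)*exp(5*x**2/3) is an antiderivative of f.
Check: d/dx[2*exp(1)*exp(-x)*exp(5*x**2/3)] = (20*exp(1)*x*exp(5*x**2/3) - 6*exp(1)*exp(5*x**2/3))*exp(-x)/3, which equals f(x).
F(2) = 2*exp(17/3); F(0) = 2*exp(1).
Integral = F(2) - F(0) = -2*exp(1) + 2*exp(17/3).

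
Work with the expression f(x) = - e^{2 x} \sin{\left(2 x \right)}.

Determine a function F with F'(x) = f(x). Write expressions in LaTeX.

Recover f(x) by differentiating a candidate F(x); any mismatch rules it out.
Check: d/dx[- \frac{e^{2 x} \sin{\left(2 x \right)}}{4} + \frac{e^{2 x} \cos{\left(2 x \right)}}{4}] = - e^{2 x} \sin{\left(2 x \right)} = f(x).

An antiderivative is F(x) = - \frac{e^{2 x} \sin{\left(2 x \right)}}{4} + \frac{e^{2 x} \cos{\left(2 x \right)}}{4}.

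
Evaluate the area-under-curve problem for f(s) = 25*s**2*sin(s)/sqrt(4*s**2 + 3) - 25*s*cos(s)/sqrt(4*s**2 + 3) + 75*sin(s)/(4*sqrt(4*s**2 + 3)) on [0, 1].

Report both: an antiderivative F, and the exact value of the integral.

f has the shape u'v + uv' for u = -25*sqrt(4*s**2 + 3)/4 and v = cos(s) — it is the derivative of the product u*v.
F(s) = -25*sqrt(4*s**2 + 3)*cos(s)/4 is an antiderivative of f.
Check: d/ds[-25*sqrt(4*s**2 + 3)*cos(s)/4] = (100*s**2*sin(s) - 100*s*cos(s) + 75*sin(s))/(4*sqrt(4*s**2 + 3)), which equals f(s).
F(1) = -25*sqrt(7)*cos(1)/4; F(0) = -25*sqrt(3)/4.
Integral = F(1) - F(0) = -25*sqrt(7)*cos(1)/4 + 25*sqrt(3)/4.

Antiderivative: F(s) = -25*sqrt(4*s**2 + 3)*cos(s)/4; value = -25*sqrt(7)*cos(1)/4 + 25*sqrt(3)/4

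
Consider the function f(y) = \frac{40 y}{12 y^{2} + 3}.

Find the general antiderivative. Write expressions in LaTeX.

F(y) = \frac{5 \log{\left(4 y^{2} + 1 \right)}}{3} + C

f matches the chain-rule pattern g'(h)*h' with inner function h(y) = 4 y^{2} + 1; substituting u = h(y) collapses the integral.
Check: d/dy[\frac{5 \log{\left(4 y^{2} + 1 \right)}}{3}] = \frac{40 y}{12 y^{2} + 3} = f(y).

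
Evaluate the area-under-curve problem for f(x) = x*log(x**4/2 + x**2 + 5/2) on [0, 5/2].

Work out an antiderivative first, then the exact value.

A candidate is checked by its d/dx: the result must match f(x).
F(x) = x**2*log(x**4/2 + x**2 + 5/2)/2 - x**2 + log(x**4 + 2*x**2 + 5)/2 + 2*atan(x**2/2 + 1/2) is an antiderivative of f.
Check: d/dx[x**2*log(x**4/2 + x**2 + 5/2)/2 - x**2 + log(x**4 + 2*x**2 + 5)/2 + 2*atan(x**2/2 + 1/2)] = x*log(x**4/2 + x**2 + 5/2) = f(x).
F(5/2) = -25/4 + log(905/16)/2 + 2*atan(29/8) + 25*log(905/32)/8; F(0) = log(5)/2 + 2*atan(1/2).
Integral = F(5/2) - F(0) = -25/4 - 2*atan(1/2) - log(5)/2 + log(905/16)/2 + 2*atan(29/8) + 25*log(905/32)/8.

Antiderivative: F(x) = x**2*log(x**4/2 + x**2 + 5/2)/2 - x**2 + log(x**4 + 2*x**2 + 5)/2 + 2*atan(x**2/2 + 1/2); value = -25/4 - 2*atan(1/2) - log(5)/2 + log(905/16)/2 + 2*atan(29/8) + 25*log(905/32)/8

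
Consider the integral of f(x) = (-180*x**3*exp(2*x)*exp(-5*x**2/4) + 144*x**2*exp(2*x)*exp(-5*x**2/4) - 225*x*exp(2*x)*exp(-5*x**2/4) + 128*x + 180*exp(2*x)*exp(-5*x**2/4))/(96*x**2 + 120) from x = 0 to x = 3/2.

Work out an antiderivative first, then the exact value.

Recover f(x) by differentiating a candidate F(x); any mismatch rules it out.
F(x) = 3*exp(2*x)*exp(-5*x**2/4)/4 + 2*log(4*x**2 + 5)/3 is an antiderivative of f.
Check: d/dx[3*exp(2*x)*exp(-5*x**2/4)/4 + 2*log(4*x**2 + 5)/3] = (-180*x**3*exp(2*x) + 144*x**2*exp(2*x) - 225*x*exp(2*x) + 128*x*exp(5*x**2/4) + 180*exp(2*x))/(96*x**2*exp(5*x**2/4) + 120*exp(5*x**2/4)), which equals f(x).
F(3/2) = 3*exp(3/16)/4 + 2*log(14)/3; F(0) = 3/4 + 2*log(5)/3.
Integral = F(3/2) - F(0) = -2*log(5)/3 - 3/4 + 3*exp(3/16)/4 + 2*log(14)/3.

Antiderivative: F(x) = 3*exp(2*x)*exp(-5*x**2/4)/4 + 2*log(4*x**2 + 5)/3; value = -2*log(5)/3 - 3/4 + 3*exp(3/16)/4 + 2*log(14)/3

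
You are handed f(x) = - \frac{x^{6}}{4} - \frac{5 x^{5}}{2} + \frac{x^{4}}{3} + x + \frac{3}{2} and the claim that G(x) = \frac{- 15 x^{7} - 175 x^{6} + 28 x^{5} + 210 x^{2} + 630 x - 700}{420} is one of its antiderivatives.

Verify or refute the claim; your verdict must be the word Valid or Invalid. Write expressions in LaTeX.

d/dx[G] = - \frac{x^{6}}{4} - \frac{5 x^{5}}{2} + \frac{x^{4}}{3} + x + \frac{3}{2}
This equals f(x) exactly, so the claim holds.

Valid - differentiating G returns exactly f.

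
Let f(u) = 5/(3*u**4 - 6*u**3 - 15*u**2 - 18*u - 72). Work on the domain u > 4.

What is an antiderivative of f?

An antiderivative is F(u) = 5*(7*log(u - 4) - 19*log(u + 2) + 6*log(u**2 + 3) - 22*sqrt(3)*atan(sqrt(3)*u/3))/2394.

Factor the denominator (3*(u - 4)*(u + 2)*(u**2 + 3)) and decompose: f = 5*(2*u - 11)/(399*(u**2 + 3)) - 5/(126*(u + 2)) + 5/(342*(u - 4)); each piece integrates to a log, atan, or power term.
Check: d/du[5*(7*log(u - 4) - 19*log(u + 2) + 6*log(u**2 + 3) - 22*sqrt(3)*atan(sqrt(3)*u/3))/2394] = 5/(3*u**4 - 6*u**3 - 15*u**2 - 18*u - 72) = f(u).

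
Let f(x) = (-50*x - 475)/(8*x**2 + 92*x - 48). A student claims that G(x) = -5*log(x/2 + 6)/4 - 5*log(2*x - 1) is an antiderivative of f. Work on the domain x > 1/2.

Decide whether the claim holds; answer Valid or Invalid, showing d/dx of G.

Valid: G'(x) = f(x).

d/dx[G] = (-50*x - 475)/(8*x**2 + 92*x - 48)
This equals f(x) exactly, so the claim holds.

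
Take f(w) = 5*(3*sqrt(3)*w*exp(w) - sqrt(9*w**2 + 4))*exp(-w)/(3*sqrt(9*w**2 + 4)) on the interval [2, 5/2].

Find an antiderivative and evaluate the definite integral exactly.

Antiderivative: F(w) = 5*(sqrt(3)*sqrt(9*w**2 + 4)*exp(w) + 3)*exp(-w)/9; value = -10*sqrt(30)/9 - 5*exp(-2)/3 + 5*exp(-5/2)/3 + 5*sqrt(723)/18

Any candidate F(w) must reproduce f(w) exactly when differentiated.
F(w) = 5*(sqrt(3)*sqrt(9*w**2 + 4)*exp(w) + 3)*exp(-w)/9 is an antiderivative of f.
Check: d/dw[5*(sqrt(3)*sqrt(9*w**2 + 4)*exp(w) + 3)*exp(-w)/9] = (15*sqrt(3)*w*exp(w) - 5*sqrt(9*w**2 + 4))*exp(-w)/(3*sqrt(9*w**2 + 4)), which equals f(w).
F(5/2) = 5*exp(-5/2)/3 + 5*sqrt(723)/18; F(2) = 5*exp(-2)/3 + 10*sqrt(30)/9.
Integral = F(5/2) - F(2) = -10*sqrt(30)/9 - 5*exp(-2)/3 + 5*exp(-5/2)/3 + 5*sqrt(723)/18.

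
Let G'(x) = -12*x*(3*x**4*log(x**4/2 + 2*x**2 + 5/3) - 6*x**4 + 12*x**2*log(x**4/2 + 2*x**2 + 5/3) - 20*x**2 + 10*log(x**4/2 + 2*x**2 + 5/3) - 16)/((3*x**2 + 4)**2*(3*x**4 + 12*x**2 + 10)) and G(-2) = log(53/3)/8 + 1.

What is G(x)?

G'(x) has the shape u'v + uv' for u = 1/(3*x**2/2 + 2) and v = log(x**4/2 + 2*x**2 + 5/3) — it is the derivative of the product u*v.
A general antiderivative is log(x**4/2 + 2*x**2 + 5/3)/(3*x**2/2 + 2) + C.
The condition gives C = log(53/3)/8 + 1 - (log(53/3)/8) = 1.
So G(x) = 1 + log(x**4/2 + 2*x**2 + 5/3)/(3*x**2/2 + 2).
Check: d/dx[1 + log(x**4/2 + 2*x**2 + 5/3)/(3*x**2/2 + 2)] = (-36*x**5*log(x**4/2 + 2*x**2 + 5/3) + 72*x**5 - 144*x**3*log(x**4/2 + 2*x**2 + 5/3) + 240*x**3 - 120*x*log(x**4/2 + 2*x**2 + 5/3) + 192*x)/(27*x**8 + 180*x**6 + 426*x**4 + 432*x**2 + 160), which equals G'(x).

G(x) = 1 + log(x**4/2 + 2*x**2 + 5/3)/(3*x**2/2 + 2)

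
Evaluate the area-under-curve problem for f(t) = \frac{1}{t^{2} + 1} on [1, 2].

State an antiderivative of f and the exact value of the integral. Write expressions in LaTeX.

Recover f(t) by differentiating a candidate F(t); any mismatch rules it out.
F(t) = \operatorname{atan}{\left(t \right)} is an antiderivative of f.
Check: d/dt[\operatorname{atan}{\left(t \right)}] = \frac{1}{t^{2} + 1} = f(t).
F(2) = \operatorname{atan}{\left(2 \right)}; F(1) = \frac{\pi}{4}.
Integral = F(2) - F(1) = - \frac{\pi}{4} + \operatorname{atan}{\left(2 \right)}.

Antiderivative: F(t) = \operatorname{atan}{\left(t \right)}; value = - \frac{\pi}{4} + \operatorname{atan}{\left(2 \right)}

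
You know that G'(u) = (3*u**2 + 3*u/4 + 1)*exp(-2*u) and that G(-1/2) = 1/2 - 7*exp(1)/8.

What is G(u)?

G(u) = (-24*u**2 - 30*u + 8*exp(2*u) - 23)*exp(-2*u)/16

G'(u) has the shape v'r + vr' for v = -3*u**2/2 - 15*u/8 - 23/16 and r = exp(-2*u) — it is the derivative of the product v*r.
A general antiderivative is (-24*u**2 - 30*u - 23)*exp(-2*u)/16 + C.
The condition gives C = 1/2 - 7*exp(1)/8 - (-7*exp(1)/8) = 1/2.
So G(u) = (-24*u**2 - 30*u + 8*exp(2*u) - 23)*exp(-2*u)/16.
Check: d/du[(-24*u**2 - 30*u + 8*exp(2*u) - 23)*exp(-2*u)/16] = (12*u**2 + 3*u + 4)*exp(-2*u)/4, which equals G'(u).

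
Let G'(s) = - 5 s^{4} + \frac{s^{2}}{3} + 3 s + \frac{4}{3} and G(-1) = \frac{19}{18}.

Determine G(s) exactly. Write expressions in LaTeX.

G(s) = - s^{5} + \frac{s^{3}}{9} + \frac{3 s^{2}}{2} + \frac{4 s}{3}

Integrate term by term and add the pieces.
A general antiderivative is - s^{5} + \frac{s^{3}}{9} + \frac{3 s^{2}}{2} + \frac{4 s}{3} + C.
The condition gives C = \frac{19}{18} - (\frac{19}{18}) = 0.
So G(s) = - s^{5} + \frac{s^{3}}{9} + \frac{3 s^{2}}{2} + \frac{4 s}{3}.
Check: d/ds[- s^{5} + \frac{s^{3}}{9} + \frac{3 s^{2}}{2} + \frac{4 s}{3}] = - 5 s^{4} + \frac{s^{2}}{3} + 3 s + \frac{4}{3} = G'(s).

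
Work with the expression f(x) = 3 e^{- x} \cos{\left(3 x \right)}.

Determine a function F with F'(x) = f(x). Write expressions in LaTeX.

An antiderivative is F(x) = \frac{9 e^{- x} \sin{\left(3 x \right)}}{10} - \frac{3 e^{- x} \cos{\left(3 x \right)}}{10}.

An antiderivative F(x) passes only if d/dx[F] lands on f(x) exactly.
Check: d/dx[\frac{9 e^{- x} \sin{\left(3 x \right)}}{10} - \frac{3 e^{- x} \cos{\left(3 x \right)}}{10}] = 3 e^{- x} \cos{\left(3 x \right)} = f(x).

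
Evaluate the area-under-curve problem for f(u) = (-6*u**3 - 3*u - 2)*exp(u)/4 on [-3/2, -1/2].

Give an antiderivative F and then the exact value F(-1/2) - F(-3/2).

Recognize the product-rule pattern: f = v'r + vr' with v = -3*u**3/2 + 9*u**2/2 - 39*u/4 + 37/4, r = exp(u), so integration by parts undoes it.
F(u) = -3*u**3*exp(u)/2 + 9*u**2*exp(u)/2 - 39*u*exp(u)/4 + 37*exp(u)/4 is an antiderivative of f.
Check: d/du[-3*u**3*exp(u)/2 + 9*u**2*exp(u)/2 - 39*u*exp(u)/4 + 37*exp(u)/4] = -3*u**3*exp(u)/2 - 3*u*exp(u)/4 - exp(u)/2, which equals f(u).
F(-1/2) = 247*exp(-1/2)/16; F(-3/2) = 625*exp(-3/2)/16.
Integral = F(-1/2) - F(-3/2) = -625*exp(-3/2)/16 + 247*exp(-1/2)/16.

Antiderivative: F(u) = -3*u**3*exp(u)/2 + 9*u**2*exp(u)/2 - 39*u*exp(u)/4 + 37*exp(u)/4; value = -625*exp(-3/2)/16 + 247*exp(-1/2)/16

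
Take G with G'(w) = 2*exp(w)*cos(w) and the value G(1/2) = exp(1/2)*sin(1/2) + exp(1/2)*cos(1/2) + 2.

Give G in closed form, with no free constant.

A first test for any G(w): its w-derivative must equal the given G'(w).
A general antiderivative is exp(w)*sin(w) + exp(w)*cos(w) + C.
The condition gives C = exp(1/2)*sin(1/2) + exp(1/2)*cos(1/2) + 2 - (exp(1/2)*sin(1/2) + exp(1/2)*cos(1/2)) = 2.
So G(w) = exp(w)*sin(w) + exp(w)*cos(w) + 2.
Check: d/dw[exp(w)*sin(w) + exp(w)*cos(w) + 2] = 2*exp(w)*cos(w) = G'(w).

G(w) = exp(w)*sin(w) + exp(w)*cos(w) + 2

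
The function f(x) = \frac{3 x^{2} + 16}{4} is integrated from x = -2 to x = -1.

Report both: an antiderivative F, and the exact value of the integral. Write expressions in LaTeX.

Antiderivative: F(x) = \frac{x \left(x^{2} + 16\right)}{4}; value = \frac{23}{4}

Whatever form F(x) takes, F'(x) = f(x) is non-negotiable.
F(x) = \frac{x \left(x^{2} + 16\right)}{4} is an antiderivative of f.
Check: d/dx[\frac{x \left(x^{2} + 16\right)}{4}] = \frac{3 x^{2}}{4} + 4, which equals f(x).
F(-1) = - \frac{17}{4}; F(-2) = -10.
Integral = F(-1) - F(-2) = \frac{23}{4}.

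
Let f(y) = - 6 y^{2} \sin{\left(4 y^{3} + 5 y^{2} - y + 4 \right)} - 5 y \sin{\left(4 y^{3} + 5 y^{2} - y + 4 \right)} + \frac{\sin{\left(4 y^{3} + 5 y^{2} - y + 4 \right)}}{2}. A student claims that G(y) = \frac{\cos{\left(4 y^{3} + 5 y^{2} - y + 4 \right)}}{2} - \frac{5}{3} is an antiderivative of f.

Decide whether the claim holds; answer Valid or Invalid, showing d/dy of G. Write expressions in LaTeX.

d/dy[G] = - 6 y^{2} \sin{\left(4 y^{3} + 5 y^{2} - y + 4 \right)} - 5 y \sin{\left(4 y^{3} + 5 y^{2} - y + 4 \right)} + \frac{\sin{\left(4 y^{3} + 5 y^{2} - y + 4 \right)}}{2}
This equals f(y) exactly, so the claim holds.

Valid - differentiating G returns exactly f.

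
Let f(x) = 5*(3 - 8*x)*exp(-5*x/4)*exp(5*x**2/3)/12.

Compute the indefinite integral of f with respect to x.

The substitution u = 5*x**2/3 - 5*x/4 works: f is exactly (dF/du)*(du/dx) for that inner function.
Check: d/dx[-exp(-5*x/4)*exp(5*x**2/3)] = (-40*x*exp(5*x**2/3) + 15*exp(5*x**2/3))*exp(-5*x/4)/12, which equals f(x).

F(x) = -exp(-5*x/4)*exp(5*x**2/3) + C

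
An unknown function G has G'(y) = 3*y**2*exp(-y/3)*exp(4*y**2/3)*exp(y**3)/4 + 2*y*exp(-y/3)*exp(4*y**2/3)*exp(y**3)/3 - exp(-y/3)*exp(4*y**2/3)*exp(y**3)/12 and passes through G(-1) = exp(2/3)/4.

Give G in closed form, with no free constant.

G'(y) matches the chain-rule pattern g'(h)*h' with inner function h(y) = y**3 + 4*y**2/3 - y/3; substituting u = h(y) collapses the integral.
A general antiderivative is exp(y**3 + 4*y**2/3 - y/3)/4 + C.
The condition gives C = exp(2/3)/4 - (exp(2/3)/4) = 0.
So G(y) = exp(-y/3)*exp(4*y**2/3)*exp(y**3)/4.
Check: d/dy[exp(-y/3)*exp(4*y**2/3)*exp(y**3)/4] = (9*y**2*exp(4*y**2/3)*exp(y**3) + 8*y*exp(4*y**2/3)*exp(y**3) - exp(4*y**2/3)*exp(y**3))*exp(-y/3)/12, which equals G'(y).

G(y) = exp(-y/3)*exp(4*y**2/3)*exp(y**3)/4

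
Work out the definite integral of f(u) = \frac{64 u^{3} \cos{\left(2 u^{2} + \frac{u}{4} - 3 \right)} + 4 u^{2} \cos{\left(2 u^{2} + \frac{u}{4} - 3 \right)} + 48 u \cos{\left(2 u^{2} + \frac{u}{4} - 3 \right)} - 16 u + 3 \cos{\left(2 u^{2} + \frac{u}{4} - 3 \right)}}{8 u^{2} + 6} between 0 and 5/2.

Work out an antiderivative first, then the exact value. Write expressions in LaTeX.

Antiderivative: F(u) = - \log{\left(2 u^{2} + \frac{3}{2} \right)} + 2 \sin{\left(2 u^{2} + \frac{u}{4} - 3 \right)}; value = - \log{\left(14 \right)} + 2 \sin{\left(\frac{81}{8} \right)} + 2 \sin{\left(3 \right)} + \log{\left(\frac{3}{2} \right)}

An antiderivative F(u) passes only if d/du[F] lands on f(u) exactly.
F(u) = - \log{\left(2 u^{2} + \frac{3}{2} \right)} + 2 \sin{\left(2 u^{2} + \frac{u}{4} - 3 \right)} is an antiderivative of f.
Check: d/du[- \log{\left(2 u^{2} + \frac{3}{2} \right)} + 2 \sin{\left(2 u^{2} + \frac{u}{4} - 3 \right)}] = \frac{64 u^{3} \cos{\left(2 u^{2} + \frac{u}{4} - 3 \right)} + 4 u^{2} \cos{\left(2 u^{2} + \frac{u}{4} - 3 \right)} + 48 u \cos{\left(2 u^{2} + \frac{u}{4} - 3 \right)} - 16 u + 3 \cos{\left(2 u^{2} + \frac{u}{4} - 3 \right)}}{8 u^{2} + 6} = f(u).
F(5/2) = - \log{\left(14 \right)} + 2 \sin{\left(\frac{81}{8} \right)}; F(0) = - \log{\left(\frac{3}{2} \right)} - 2 \sin{\left(3 \right)}.
Integral = F(5/2) - F(0) = - \log{\left(14 \right)} + 2 \sin{\left(\frac{81}{8} \right)} + 2 \sin{\left(3 \right)} + \log{\left(\frac{3}{2} \right)}.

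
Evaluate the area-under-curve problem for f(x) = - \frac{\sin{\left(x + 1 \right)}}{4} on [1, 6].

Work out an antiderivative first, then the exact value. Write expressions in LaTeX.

A candidate is checked by its d/dx: the result must match f(x).
F(x) = \frac{\cos{\left(x + 1 \right)}}{4} is an antiderivative of f.
Check: d/dx[\frac{\cos{\left(x + 1 \right)}}{4}] = - \frac{\sin{\left(x + 1 \right)}}{4} = f(x).
F(6) = \frac{\cos{\left(7 \right)}}{4}; F(1) = \frac{\cos{\left(2 \right)}}{4}.
Integral = F(6) - F(1) = - \frac{\cos{\left(2 \right)}}{4} + \frac{\cos{\left(7 \right)}}{4}.

Antiderivative: F(x) = \frac{\cos{\left(x + 1 \right)}}{4}; value = - \frac{\cos{\left(2 \right)}}{4} + \frac{\cos{\left(7 \right)}}{4}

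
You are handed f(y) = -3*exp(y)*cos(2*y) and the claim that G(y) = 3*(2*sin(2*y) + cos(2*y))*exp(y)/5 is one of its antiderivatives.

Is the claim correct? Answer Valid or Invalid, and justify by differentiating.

Invalid: d/dy[G] - f = 6*exp(y)*cos(2*y), which is not 0.

d/dy[G] = 3*exp(y)*cos(2*y)
d/dy[G] - f(y) = 6*exp(y)*cos(2*y) != 0.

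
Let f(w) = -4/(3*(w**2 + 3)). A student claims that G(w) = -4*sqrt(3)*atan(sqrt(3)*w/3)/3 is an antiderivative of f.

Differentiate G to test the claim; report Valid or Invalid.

Invalid: d/dw[G] - f = -8/(3*w**2 + 9), which is not 0.

d/dw[G] = -4/(w**2 + 3)
d/dw[G] - f(w) = -8/(3*w**2 + 9) != 0.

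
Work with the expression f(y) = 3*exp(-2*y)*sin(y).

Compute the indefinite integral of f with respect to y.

F(y) = (-6*sin(y) - 3*cos(y))*exp(-2*y)/5 + C

A first test for any F(y): its y-derivative must equal f(y) identically.
Check: d/dy[(-6*sin(y) - 3*cos(y))*exp(-2*y)/5] = 3*exp(-2*y)*sin(y) = f(y).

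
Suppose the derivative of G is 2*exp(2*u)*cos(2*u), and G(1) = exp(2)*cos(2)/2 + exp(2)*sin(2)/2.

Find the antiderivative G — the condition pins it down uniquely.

Differentiate the proposed G(u) back; it has to land on the given G'(u).
A general antiderivative is exp(2*u)*sin(2*u)/2 + exp(2*u)*cos(2*u)/2 + C.
The condition gives C = exp(2)*cos(2)/2 + exp(2)*sin(2)/2 - (exp(2)*cos(2)/2 + exp(2)*sin(2)/2) = 0.
So G(u) = exp(2*u)*sin(2*u)/2 + exp(2*u)*cos(2*u)/2.
Check: d/du[exp(2*u)*sin(2*u)/2 + exp(2*u)*cos(2*u)/2] = 2*exp(2*u)*cos(2*u) = G'(u).

G(u) = exp(2*u)*sin(2*u)/2 + exp(2*u)*cos(2*u)/2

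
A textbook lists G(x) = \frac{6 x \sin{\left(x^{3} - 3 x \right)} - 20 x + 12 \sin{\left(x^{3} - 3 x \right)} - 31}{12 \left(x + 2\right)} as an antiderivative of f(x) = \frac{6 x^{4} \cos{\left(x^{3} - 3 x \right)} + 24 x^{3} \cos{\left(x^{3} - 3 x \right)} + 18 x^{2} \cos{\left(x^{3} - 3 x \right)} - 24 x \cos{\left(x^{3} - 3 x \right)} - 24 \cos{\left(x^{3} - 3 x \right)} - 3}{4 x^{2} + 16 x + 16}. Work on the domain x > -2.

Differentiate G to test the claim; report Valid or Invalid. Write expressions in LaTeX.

d/dx[G] = \frac{6 x^{4} \cos{\left(x^{3} - 3 x \right)} + 24 x^{3} \cos{\left(x^{3} - 3 x \right)} + 18 x^{2} \cos{\left(x^{3} - 3 x \right)} - 24 x \cos{\left(x^{3} - 3 x \right)} - 24 \cos{\left(x^{3} - 3 x \right)} - 3}{4 x^{2} + 16 x + 16}
This equals f(x) exactly, so the claim holds.

Valid - differentiating G returns exactly f.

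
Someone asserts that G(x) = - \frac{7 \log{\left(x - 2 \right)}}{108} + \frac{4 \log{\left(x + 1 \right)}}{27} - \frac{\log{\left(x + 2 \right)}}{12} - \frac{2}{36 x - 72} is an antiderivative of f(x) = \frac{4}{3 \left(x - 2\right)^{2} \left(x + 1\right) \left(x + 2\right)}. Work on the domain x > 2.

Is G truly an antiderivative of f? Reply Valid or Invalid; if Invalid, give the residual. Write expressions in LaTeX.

d/dx[G] = \frac{- x^{2} - 3 x + 22}{18 x^{4} - 18 x^{3} - 108 x^{2} + 72 x + 144}
d/dx[G] - f(x) = - \frac{1}{18 x^{2} - 72 x + 72} != 0.

Invalid: d/dx[G] - f = - \frac{1}{18 x^{2} - 72 x + 72}, which is not 0.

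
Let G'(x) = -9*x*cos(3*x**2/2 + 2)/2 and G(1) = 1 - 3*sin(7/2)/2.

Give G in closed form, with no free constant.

G'(x) matches the chain-rule pattern g'(h)*h' with inner function h(x) = 3*x**2/2 + 2; substituting u = h(x) collapses the integral.
A general antiderivative is -3*sin(3*x**2/2 + 2)/2 + C.
The condition gives C = 1 - 3*sin(7/2)/2 - (-3*sin(7/2)/2) = 1.
So G(x) = 1 - 3*sin(3*x**2/2 + 2)/2.
Check: d/dx[1 - 3*sin(3*x**2/2 + 2)/2] = -9*x*cos(3*x**2/2 + 2)/2 = G'(x).

G(x) = 1 - 3*sin(3*x**2/2 + 2)/2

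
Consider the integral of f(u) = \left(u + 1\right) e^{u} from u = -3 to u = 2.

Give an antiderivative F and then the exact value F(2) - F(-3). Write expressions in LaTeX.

Antiderivative: F(u) = u e^{u}; value = \frac{3}{e^{3}} + 2 e^{2}

f has the shape v'r + vr' for v = u and r = e^{u} — it is the derivative of the product v*r.
F(u) = u e^{u} is an antiderivative of f.
Check: d/du[u e^{u}] = u e^{u} + e^{u}, which equals f(u).
F(2) = 2 e^{2}; F(-3) = - \frac{3}{e^{3}}.
Integral = F(2) - F(-3) = \frac{3}{e^{3}} + 2 e^{2}.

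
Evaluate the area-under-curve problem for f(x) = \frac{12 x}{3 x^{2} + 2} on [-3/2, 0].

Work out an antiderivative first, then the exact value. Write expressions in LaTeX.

f matches the chain-rule pattern g'(h)*h' with inner function h(x) = x^{2} + \frac{2}{3}; substituting u = h(x) collapses the integral.
F(x) = 2 \log{\left(x^{2} + \frac{2}{3} \right)} is an antiderivative of f.
Check: d/dx[2 \log{\left(x^{2} + \frac{2}{3} \right)}] = \frac{12 x}{3 x^{2} + 2} = f(x).
F(0) = 2 \log{\left(\frac{2}{3} \right)}; F(-3/2) = 2 \log{\left(\frac{35}{12} \right)}.
Integral = F(0) - F(-3/2) = - 2 \log{\left(\frac{35}{12} \right)} + 2 \log{\left(\frac{2}{3} \right)}.

Antiderivative: F(x) = 2 \log{\left(x^{2} + \frac{2}{3} \right)}; value = - 2 \log{\left(\frac{35}{12} \right)} + 2 \log{\left(\frac{2}{3} \right)}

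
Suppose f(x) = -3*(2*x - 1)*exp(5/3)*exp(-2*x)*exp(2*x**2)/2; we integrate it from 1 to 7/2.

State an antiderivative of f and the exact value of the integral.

Antiderivative: F(x) = -3*exp(5/3)*exp(-2*x)*exp(2*x**2)/4; value = -3*exp(115/6)/4 + 3*exp(5/3)/4

The substitution u = 2*x**2 - 2*x + 5/3 works: f is exactly (dF/du)*(du/dx) for that inner function.
F(x) = -3*exp(5/3)*exp(-2*x)*exp(2*x**2)/4 is an antiderivative of f.
Check: d/dx[-3*exp(5/3)*exp(-2*x)*exp(2*x**2)/4] = (-6*x*exp(5/3)*exp(2*x**2) + 3*exp(5/3)*exp(2*x**2))*exp(-2*x)/2, which equals f(x).
F(7/2) = -3*exp(115/6)/4; F(1) = -3*exp(5/3)/4.
Integral = F(7/2) - F(1) = -3*exp(115/6)/4 + 3*exp(5/3)/4.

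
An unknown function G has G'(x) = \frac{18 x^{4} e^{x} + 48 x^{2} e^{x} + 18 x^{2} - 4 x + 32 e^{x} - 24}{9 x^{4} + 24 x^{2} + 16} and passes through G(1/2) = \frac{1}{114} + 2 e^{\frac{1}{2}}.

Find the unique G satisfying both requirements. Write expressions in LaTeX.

A first test for any G(x): its x-derivative must equal the given G'(x).
A general antiderivative is \frac{\frac{1}{3} - 3 x}{\frac{3 x^{2}}{2} + 2} + 2 e^{x} + C.
The condition gives C = \frac{1}{114} + 2 e^{\frac{1}{2}} - (- \frac{28}{57} + 2 e^{\frac{1}{2}}) = \frac{1}{2}.
So G(x) = - \frac{3 x}{\frac{3 x^{2}}{2} + 2} + 2 e^{x} + \frac{1}{2} + \frac{1}{\frac{9 x^{2}}{2} + 6}.
Check: d/dx[- \frac{3 x}{\frac{3 x^{2}}{2} + 2} + 2 e^{x} + \frac{1}{2} + \frac{1}{\frac{9 x^{2}}{2} + 6}] = \frac{18 x^{4} e^{x} + 48 x^{2} e^{x} + 18 x^{2} - 4 x + 32 e^{x} - 24}{9 x^{4} + 24 x^{2} + 16} = G'(x).

G(x) = - \frac{3 x}{\frac{3 x^{2}}{2} + 2} + 2 e^{x} + \frac{1}{2} + \frac{1}{\frac{9 x^{2}}{2} + 6}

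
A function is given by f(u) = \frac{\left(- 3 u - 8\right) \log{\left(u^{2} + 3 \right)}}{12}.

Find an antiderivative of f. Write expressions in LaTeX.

Differentiate the proposed F(u) back; it has to land on f(u) exactly.
Check: d/du[- \frac{u^{2} \log{\left(u^{2} + 3 \right)}}{8} + \frac{u^{2}}{8} - \frac{2 u \log{\left(u^{2} + 3 \right)}}{3} + \frac{4 u}{3} - \frac{3 \log{\left(u^{2} + 3 \right)}}{8} - \frac{4 \sqrt{3} \operatorname{atan}{\left(\frac{\sqrt{3} u}{3} \right)}}{3}] = - \frac{u \log{\left(u^{2} + 3 \right)}}{4} - \frac{2 \log{\left(u^{2} + 3 \right)}}{3}, which equals f(u).

An antiderivative is F(u) = - \frac{u^{2} \log{\left(u^{2} + 3 \right)}}{8} + \frac{u^{2}}{8} - \frac{2 u \log{\left(u^{2} + 3 \right)}}{3} + \frac{4 u}{3} - \frac{3 \log{\left(u^{2} + 3 \right)}}{8} - \frac{4 \sqrt{3} \operatorname{atan}{\left(\frac{\sqrt{3} u}{3} \right)}}{3}.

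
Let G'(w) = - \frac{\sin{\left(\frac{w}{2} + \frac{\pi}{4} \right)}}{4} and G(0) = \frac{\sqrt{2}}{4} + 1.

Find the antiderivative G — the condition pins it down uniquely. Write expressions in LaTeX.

For G(w) to be correct, d/dw[G] must agree with the stated G'(w) identically.
A general antiderivative is \frac{\cos{\left(\frac{w}{2} + \frac{\pi}{4} \right)}}{2} + C.
The condition gives C = \frac{\sqrt{2}}{4} + 1 - (\frac{\sqrt{2}}{4}) = 1.
So G(w) = \frac{\cos{\left(\frac{w}{2} + \frac{\pi}{4} \right)} + 2}{2}.
Check: d/dw[\frac{\cos{\left(\frac{w}{2} + \frac{\pi}{4} \right)} + 2}{2}] = - \frac{\sin{\left(\frac{w}{2} + \frac{\pi}{4} \right)}}{4} = G'(w).

G(w) = \frac{\cos{\left(\frac{w}{2} + \frac{\pi}{4} \right)} + 2}{2}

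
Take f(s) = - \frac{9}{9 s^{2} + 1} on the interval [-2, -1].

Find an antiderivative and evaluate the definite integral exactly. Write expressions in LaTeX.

Antiderivative: F(s) = - 3 \operatorname{atan}{\left(3 s \right)}; value = - 3 \operatorname{atan}{\left(6 \right)} + 3 \operatorname{atan}{\left(3 \right)}

A first test for any F(s): its s-derivative must equal f(s) identically.
F(s) = - 3 \operatorname{atan}{\left(3 s \right)} is an antiderivative of f.
Check: d/ds[- 3 \operatorname{atan}{\left(3 s \right)}] = - \frac{9}{9 s^{2} + 1} = f(s).
F(-1) = 3 \operatorname{atan}{\left(3 \right)}; F(-2) = 3 \operatorname{atan}{\left(6 \right)}.
Integral = F(-1) - F(-2) = - 3 \operatorname{atan}{\left(6 \right)} + 3 \operatorname{atan}{\left(3 \right)}.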